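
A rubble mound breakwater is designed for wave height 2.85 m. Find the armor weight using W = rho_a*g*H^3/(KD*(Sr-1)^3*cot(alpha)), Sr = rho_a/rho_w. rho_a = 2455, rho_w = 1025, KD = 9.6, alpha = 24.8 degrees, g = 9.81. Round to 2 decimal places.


Sr = rho_a / rho_w = 2455 / 1025 = 2.395122
(Sr - 1) = 1.395122
(Sr - 1)^3 = 2.715417
cot(24.8) = 1 / tan(24.8) = 1 / 0.462065 = 2.164198
Numerator = 2455 * 9.81 * 2.85^3 = 557513.1094
Denominator = 9.6 * 2.715417 * 2.164198 = 56.416326
W = 557513.1094 / 56.416326
W = 9882.12 N

9882.12


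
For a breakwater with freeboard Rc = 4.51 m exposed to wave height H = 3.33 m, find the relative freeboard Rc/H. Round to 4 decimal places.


Relative freeboard = Rc / H
= 4.51 / 3.33
= 1.3544

1.3544


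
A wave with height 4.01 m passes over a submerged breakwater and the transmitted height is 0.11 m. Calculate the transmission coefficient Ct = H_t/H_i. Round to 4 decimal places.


Ct = H_t / H_i
Ct = 0.11 / 4.01
Ct = 0.0274

0.0274


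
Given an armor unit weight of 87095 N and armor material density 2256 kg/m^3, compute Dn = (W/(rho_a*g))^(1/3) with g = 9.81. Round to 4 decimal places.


V = W / (rho_a * g)
V = 87095 / (2256 * 9.81)
V = 87095 / 22131.36
V = 3.935366 m^3
Dn = V^(1/3) = 3.935366^(1/3)
Dn = 1.5788 m

1.5788


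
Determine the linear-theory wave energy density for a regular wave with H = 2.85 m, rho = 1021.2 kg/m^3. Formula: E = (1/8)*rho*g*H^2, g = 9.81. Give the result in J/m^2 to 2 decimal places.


E = (1/8) * rho * g * H^2
E = (1/8) * 1021.2 * 9.81 * 2.85^2
E = 0.125 * 1021.2 * 9.81 * 8.1225
E = 10171.37 J/m^2

10171.37


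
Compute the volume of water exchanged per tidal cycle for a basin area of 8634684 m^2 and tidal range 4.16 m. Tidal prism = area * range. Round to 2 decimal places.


Tidal prism = Area * Tidal range
P = 8634684 * 4.16
P = 35920285.44 m^3

35920285.44


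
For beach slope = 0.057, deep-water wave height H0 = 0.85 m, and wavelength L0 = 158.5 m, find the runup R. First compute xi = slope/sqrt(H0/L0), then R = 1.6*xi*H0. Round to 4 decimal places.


xi = slope / sqrt(H0/L0)
H0/L0 = 0.85/158.5 = 0.005363
sqrt(0.005363) = 0.073231
xi = 0.057 / 0.073231 = 0.778359
R = 1.6 * xi * H0 = 1.6 * 0.778359 * 0.85
R = 1.0586 m

1.0586


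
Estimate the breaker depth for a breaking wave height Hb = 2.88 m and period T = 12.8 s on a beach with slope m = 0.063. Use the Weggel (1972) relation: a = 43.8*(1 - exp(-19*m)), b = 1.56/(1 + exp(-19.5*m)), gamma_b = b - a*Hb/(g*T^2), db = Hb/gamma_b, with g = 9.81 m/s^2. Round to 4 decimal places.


a = 43.8 * (1 - exp(-19 * m))
exp(-19 * 0.063) = exp(-1.1970) = 0.302099
a = 43.8 * (1 - 0.302099) = 30.568057
b = 1.56 / (1 + exp(-19.5 * m))
exp(-19.5 * 0.063) = exp(-1.2285) = 0.292731
b = 1.56 / (1 + 0.292731) = 1.206747
Hb / (g * T^2) = 2.88 / (9.81 * 12.8^2) = 2.88 / 1607.2704 = 0.00179186
gamma_b = b - a * Hb/(g*T^2) = 1.206747 - 30.568057 * 0.00179186 = 1.151974
db = Hb / gamma_b = 2.88 / 1.151974
db = 2.5001 m

2.5001


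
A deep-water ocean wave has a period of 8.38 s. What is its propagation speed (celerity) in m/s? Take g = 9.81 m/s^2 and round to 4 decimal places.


We use the deep-water celerity formula:
C = g * T / (2 * pi)
C = 9.81 * 8.38 / (2 * 3.14159...)
C = 82.207800 / 6.283185
C = 13.0838 m/s

13.0838


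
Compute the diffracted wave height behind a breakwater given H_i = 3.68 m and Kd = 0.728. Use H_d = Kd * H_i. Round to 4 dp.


H_d = Kd * H_i
H_d = 0.728 * 3.68
H_d = 2.6790 m

2.6790


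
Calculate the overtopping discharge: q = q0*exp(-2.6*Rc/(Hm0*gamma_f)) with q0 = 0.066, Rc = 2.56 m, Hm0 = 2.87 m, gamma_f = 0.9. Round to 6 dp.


q = q0 * exp(-2.6 * Rc / (Hm0 * gamma_f))
Exponent = -2.6 * 2.56 / (2.87 * 0.9)
= -2.6 * 2.56 / 2.5830
= -2.576849
exp(-2.576849) = 0.076013
q = 0.066 * 0.076013
q = 0.005017 m^3/s/m

0.005017


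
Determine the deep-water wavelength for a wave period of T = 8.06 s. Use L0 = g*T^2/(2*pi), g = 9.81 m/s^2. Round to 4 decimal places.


L0 = g * T^2 / (2 * pi)
L0 = 9.81 * 8.06^2 / (2 * pi)
L0 = 9.81 * 64.9636 / 6.28319
L0 = 637.2929 / 6.28319
L0 = 101.4283 m

101.4283


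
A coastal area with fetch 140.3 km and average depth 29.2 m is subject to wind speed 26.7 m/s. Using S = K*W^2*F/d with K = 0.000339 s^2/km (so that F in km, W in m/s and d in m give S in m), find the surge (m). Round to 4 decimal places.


S = K * W^2 * F / d
W^2 = 26.7^2 = 712.89
S = 0.000339 * 712.89 * 140.3 / 29.2
Numerator = 0.000339 * 712.89 * 140.3 = 33.906260
S = 33.906260 / 29.2 = 1.1612 m

1.1612


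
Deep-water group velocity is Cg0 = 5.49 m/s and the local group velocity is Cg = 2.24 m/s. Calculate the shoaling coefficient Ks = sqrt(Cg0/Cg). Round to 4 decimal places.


Ks = sqrt(Cg0 / Cg)
Ks = sqrt(5.49 / 2.24)
Ks = sqrt(2.4509)
Ks = 1.5655

1.5655


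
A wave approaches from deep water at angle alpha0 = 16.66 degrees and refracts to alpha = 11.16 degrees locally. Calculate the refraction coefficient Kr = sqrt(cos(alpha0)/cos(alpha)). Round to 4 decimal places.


Kr = sqrt(cos(alpha0) / cos(alpha))
cos(16.66) = 0.958023
cos(11.16) = 0.981091
Kr = sqrt(0.958023 / 0.981091)
Kr = sqrt(0.976488)
Kr = 0.9882

0.9882


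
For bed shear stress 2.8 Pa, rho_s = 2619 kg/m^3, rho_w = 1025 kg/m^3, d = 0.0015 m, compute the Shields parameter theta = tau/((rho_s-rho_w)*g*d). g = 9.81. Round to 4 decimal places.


theta = tau / ((rho_s - rho_w) * g * d)
rho_s - rho_w = 2619 - 1025 = 1594
Denominator = 1594 * 9.81 * 0.0015 = 23.455710
theta = 2.8 / 23.455710
theta = 0.1194

0.1194


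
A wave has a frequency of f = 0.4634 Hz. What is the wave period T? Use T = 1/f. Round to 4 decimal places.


T = 1 / f
T = 1 / 0.4634
T = 2.1580 s

2.1580


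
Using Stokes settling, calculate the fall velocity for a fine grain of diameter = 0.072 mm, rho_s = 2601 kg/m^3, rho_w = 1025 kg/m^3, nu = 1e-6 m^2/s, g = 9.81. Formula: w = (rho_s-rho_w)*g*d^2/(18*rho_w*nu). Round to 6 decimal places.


w = (rho_s - rho_w) * g * d^2 / (18 * rho_w * nu)
d = 0.072 mm = 0.000072 m
rho_s - rho_w = 2601 - 1025 = 1576
Numerator = 1576 * 9.81 * (0.000072)^2 = 0.000080147543
Denominator = 18 * 1025 * 1e-6 = 0.018450
w = 0.004344 m/s

0.004344


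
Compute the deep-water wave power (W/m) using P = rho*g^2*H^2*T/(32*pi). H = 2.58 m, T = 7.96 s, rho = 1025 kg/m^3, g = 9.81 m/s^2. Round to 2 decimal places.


P = rho * g^2 * H^2 * T / (32 * pi)
P = 1025 * 9.81^2 * 2.58^2 * 7.96 / (32 * pi)
P = 1025 * 96.2361 * 6.6564 * 7.96 / 100.53096
P = 51989.36 W/m

51989.36


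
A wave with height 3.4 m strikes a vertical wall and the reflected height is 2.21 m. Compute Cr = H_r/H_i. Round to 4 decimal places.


Cr = H_r / H_i
Cr = 2.21 / 3.4
Cr = 0.6500

0.6500


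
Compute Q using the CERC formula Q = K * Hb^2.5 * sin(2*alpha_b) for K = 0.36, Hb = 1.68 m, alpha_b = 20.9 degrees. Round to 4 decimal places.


Q = K * Hb^2.5 * sin(2 * alpha_b)
Hb^2.5 = 1.68^2.5 = 3.658249
sin(2 * 20.9) = sin(41.8) = 0.666532
Q = 0.36 * 3.658249 * 0.666532
Q = 0.8778 m^3/s

0.8778


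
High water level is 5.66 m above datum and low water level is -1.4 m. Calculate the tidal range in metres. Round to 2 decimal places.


Tidal range = High water - Low water
Tidal range = 5.66 - (-1.4)
Tidal range = 7.06 m

7.06


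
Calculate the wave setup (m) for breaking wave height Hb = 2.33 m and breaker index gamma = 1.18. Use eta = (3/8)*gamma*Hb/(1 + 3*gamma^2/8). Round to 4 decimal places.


eta = (3/8) * gamma * Hb / (1 + 3*gamma^2/8)
Numerator = (3/8) * 1.18 * 2.33 = 1.031025
Denominator = 1 + 3*1.18^2/8 = 1 + 0.522150 = 1.522150
eta = 1.031025 / 1.522150
eta = 0.6773 m

0.6773


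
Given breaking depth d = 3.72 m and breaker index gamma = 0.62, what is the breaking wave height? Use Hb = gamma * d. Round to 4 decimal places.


Hb = gamma * d
Hb = 0.62 * 3.72
Hb = 2.3064 m

2.3064


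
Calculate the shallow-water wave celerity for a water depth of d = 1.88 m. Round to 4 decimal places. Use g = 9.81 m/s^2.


Using the shallow-water approximation:
C = sqrt(g * d) = sqrt(9.81 * 1.88)
C = sqrt(18.4428)
C = 4.2945 m/s

4.2945


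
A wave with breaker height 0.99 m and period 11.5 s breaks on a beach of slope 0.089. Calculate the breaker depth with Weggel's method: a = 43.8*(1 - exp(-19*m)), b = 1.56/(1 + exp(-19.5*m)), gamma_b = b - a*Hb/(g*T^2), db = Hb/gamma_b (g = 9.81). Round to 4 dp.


a = 43.8 * (1 - exp(-19 * m))
exp(-19 * 0.089) = exp(-1.6910) = 0.184335
a = 43.8 * (1 - 0.184335) = 35.726123
b = 1.56 / (1 + exp(-19.5 * m))
exp(-19.5 * 0.089) = exp(-1.7355) = 0.176312
b = 1.56 / (1 + 0.176312) = 1.326179
Hb / (g * T^2) = 0.99 / (9.81 * 11.5^2) = 0.99 / 1297.3725 = 0.00076308
gamma_b = b - a * Hb/(g*T^2) = 1.326179 - 35.726123 * 0.00076308 = 1.298917
db = Hb / gamma_b = 0.99 / 1.298917
db = 0.7622 m

0.7622


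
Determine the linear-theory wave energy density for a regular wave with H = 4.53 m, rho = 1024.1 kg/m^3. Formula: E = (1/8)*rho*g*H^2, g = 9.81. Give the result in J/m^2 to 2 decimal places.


E = (1/8) * rho * g * H^2
E = (1/8) * 1024.1 * 9.81 * 4.53^2
E = 0.125 * 1024.1 * 9.81 * 20.5209
E = 25770.20 J/m^2

25770.20


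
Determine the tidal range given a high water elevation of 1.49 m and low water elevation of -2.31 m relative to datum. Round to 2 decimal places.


Tidal range = High water - Low water
Tidal range = 1.49 - (-2.31)
Tidal range = 3.80 m

3.80


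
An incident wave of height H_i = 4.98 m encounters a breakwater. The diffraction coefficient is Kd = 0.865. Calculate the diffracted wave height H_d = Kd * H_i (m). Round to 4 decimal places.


H_d = Kd * H_i
H_d = 0.865 * 4.98
H_d = 4.3077 m

4.3077


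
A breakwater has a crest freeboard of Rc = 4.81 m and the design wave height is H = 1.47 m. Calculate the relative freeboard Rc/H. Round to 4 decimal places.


Relative freeboard = Rc / H
= 4.81 / 1.47
= 3.2721

3.2721


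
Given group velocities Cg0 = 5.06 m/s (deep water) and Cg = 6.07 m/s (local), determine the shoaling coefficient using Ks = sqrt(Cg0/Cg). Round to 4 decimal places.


Ks = sqrt(Cg0 / Cg)
Ks = sqrt(5.06 / 6.07)
Ks = sqrt(0.8336)
Ks = 0.9130

0.9130


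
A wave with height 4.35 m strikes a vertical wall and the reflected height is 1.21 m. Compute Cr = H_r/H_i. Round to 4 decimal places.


Cr = H_r / H_i
Cr = 1.21 / 4.35
Cr = 0.2782

0.2782


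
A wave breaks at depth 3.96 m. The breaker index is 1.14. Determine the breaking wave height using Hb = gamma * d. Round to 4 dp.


Hb = gamma * d
Hb = 1.14 * 3.96
Hb = 4.5144 m

4.5144


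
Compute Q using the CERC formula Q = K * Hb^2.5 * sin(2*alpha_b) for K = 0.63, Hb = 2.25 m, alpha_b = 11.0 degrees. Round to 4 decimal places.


Q = K * Hb^2.5 * sin(2 * alpha_b)
Hb^2.5 = 2.25^2.5 = 7.593750
sin(2 * 11.0) = sin(22.0) = 0.374607
Q = 0.63 * 7.593750 * 0.374607
Q = 1.7921 m^3/s

1.7921


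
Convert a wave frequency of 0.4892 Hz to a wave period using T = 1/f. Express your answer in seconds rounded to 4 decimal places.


T = 1 / f
T = 1 / 0.4892
T = 2.0442 s

2.0442


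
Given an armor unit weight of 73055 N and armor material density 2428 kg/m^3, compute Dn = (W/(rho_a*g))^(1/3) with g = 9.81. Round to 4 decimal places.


V = W / (rho_a * g)
V = 73055 / (2428 * 9.81)
V = 73055 / 23818.68
V = 3.067131 m^3
Dn = V^(1/3) = 3.067131^(1/3)
Dn = 1.4529 m

1.4529


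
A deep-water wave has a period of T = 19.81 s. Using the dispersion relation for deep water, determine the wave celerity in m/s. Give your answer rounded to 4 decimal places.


We use the deep-water celerity formula:
C = g * T / (2 * pi)
C = 9.81 * 19.81 / (2 * 3.14159...)
C = 194.336100 / 6.283185
C = 30.9296 m/s

30.9296


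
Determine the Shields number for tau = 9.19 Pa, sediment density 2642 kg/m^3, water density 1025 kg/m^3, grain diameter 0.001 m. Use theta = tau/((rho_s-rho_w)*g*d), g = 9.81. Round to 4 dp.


theta = tau / ((rho_s - rho_w) * g * d)
rho_s - rho_w = 2642 - 1025 = 1617
Denominator = 1617 * 9.81 * 0.001 = 15.862770
theta = 9.19 / 15.862770
theta = 0.5793

0.5793


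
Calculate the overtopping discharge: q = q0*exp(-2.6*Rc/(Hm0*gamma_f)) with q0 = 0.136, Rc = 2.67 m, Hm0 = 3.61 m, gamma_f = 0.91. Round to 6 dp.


q = q0 * exp(-2.6 * Rc / (Hm0 * gamma_f))
Exponent = -2.6 * 2.67 / (3.61 * 0.91)
= -2.6 * 2.67 / 3.2851
= -2.113178
exp(-2.113178) = 0.120853
q = 0.136 * 0.120853
q = 0.016436 m^3/s/m

0.016436


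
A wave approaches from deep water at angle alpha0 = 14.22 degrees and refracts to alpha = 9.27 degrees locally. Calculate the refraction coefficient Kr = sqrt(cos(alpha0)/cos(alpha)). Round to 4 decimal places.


Kr = sqrt(cos(alpha0) / cos(alpha))
cos(14.22) = 0.969360
cos(9.27) = 0.986940
Kr = sqrt(0.969360 / 0.986940)
Kr = sqrt(0.982187)
Kr = 0.9911

0.9911


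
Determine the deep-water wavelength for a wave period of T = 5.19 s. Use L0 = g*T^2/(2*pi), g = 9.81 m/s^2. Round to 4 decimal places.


L0 = g * T^2 / (2 * pi)
L0 = 9.81 * 5.19^2 / (2 * pi)
L0 = 9.81 * 26.9361 / 6.28319
L0 = 264.2431 / 6.28319
L0 = 42.0556 m

42.0556


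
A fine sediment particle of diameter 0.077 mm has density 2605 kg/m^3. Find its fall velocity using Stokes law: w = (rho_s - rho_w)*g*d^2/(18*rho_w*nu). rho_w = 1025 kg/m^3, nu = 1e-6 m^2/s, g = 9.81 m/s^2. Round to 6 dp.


w = (rho_s - rho_w) * g * d^2 / (18 * rho_w * nu)
d = 0.077 mm = 0.000077 m
rho_s - rho_w = 2605 - 1025 = 1580
Numerator = 1580 * 9.81 * (0.000077)^2 = 0.000091898314
Denominator = 18 * 1025 * 1e-6 = 0.018450
w = 0.004981 m/s

0.004981


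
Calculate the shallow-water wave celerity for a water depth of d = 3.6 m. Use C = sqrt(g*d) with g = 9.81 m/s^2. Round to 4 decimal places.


Using the shallow-water approximation:
C = sqrt(g * d) = sqrt(9.81 * 3.6)
C = sqrt(35.3160)
C = 5.9427 m/s

5.9427


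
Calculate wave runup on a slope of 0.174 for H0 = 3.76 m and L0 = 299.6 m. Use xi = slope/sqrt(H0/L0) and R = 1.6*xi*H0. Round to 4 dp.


xi = slope / sqrt(H0/L0)
H0/L0 = 3.76/299.6 = 0.012550
sqrt(0.012550) = 0.112027
xi = 0.174 / 0.112027 = 1.553196
R = 1.6 * xi * H0 = 1.6 * 1.553196 * 3.76
R = 9.3440 m

9.3440


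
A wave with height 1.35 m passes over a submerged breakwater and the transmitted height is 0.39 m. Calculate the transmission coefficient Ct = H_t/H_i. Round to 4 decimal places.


Ct = H_t / H_i
Ct = 0.39 / 1.35
Ct = 0.2889

0.2889


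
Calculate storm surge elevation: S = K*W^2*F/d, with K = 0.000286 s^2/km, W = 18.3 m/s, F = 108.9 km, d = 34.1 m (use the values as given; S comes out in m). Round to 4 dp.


S = K * W^2 * F / d
W^2 = 18.3^2 = 334.89
S = 0.000286 * 334.89 * 108.9 / 34.1
Numerator = 0.000286 * 334.89 * 108.9 = 10.430283
S = 10.430283 / 34.1 = 0.3059 m

0.3059


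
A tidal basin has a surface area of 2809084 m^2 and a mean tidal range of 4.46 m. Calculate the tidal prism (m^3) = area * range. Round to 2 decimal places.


Tidal prism = Area * Tidal range
P = 2809084 * 4.46
P = 12528514.64 m^3

12528514.64


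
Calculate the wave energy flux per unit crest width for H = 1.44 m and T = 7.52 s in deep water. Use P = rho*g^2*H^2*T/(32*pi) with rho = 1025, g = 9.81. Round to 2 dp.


P = rho * g^2 * H^2 * T / (32 * pi)
P = 1025 * 9.81^2 * 1.44^2 * 7.52 / (32 * pi)
P = 1025 * 96.2361 * 2.0736 * 7.52 / 100.53096
P = 15300.47 W/m

15300.47


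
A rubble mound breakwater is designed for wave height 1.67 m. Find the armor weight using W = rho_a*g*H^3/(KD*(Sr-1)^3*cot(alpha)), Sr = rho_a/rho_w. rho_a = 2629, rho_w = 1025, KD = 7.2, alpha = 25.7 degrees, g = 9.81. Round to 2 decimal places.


Sr = rho_a / rho_w = 2629 / 1025 = 2.564878
(Sr - 1) = 1.564878
(Sr - 1)^3 = 3.832141
cot(25.7) = 1 / tan(25.7) = 1 / 0.481267 = 2.077847
Numerator = 2629 * 9.81 * 1.67^3 = 120118.2529
Denominator = 7.2 * 3.832141 * 2.077847 = 57.330728
W = 120118.2529 / 57.330728
W = 2095.18 N

2095.18


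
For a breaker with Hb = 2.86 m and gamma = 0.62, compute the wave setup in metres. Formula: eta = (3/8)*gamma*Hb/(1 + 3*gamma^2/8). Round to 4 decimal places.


eta = (3/8) * gamma * Hb / (1 + 3*gamma^2/8)
Numerator = (3/8) * 0.62 * 2.86 = 0.664950
Denominator = 1 + 3*0.62^2/8 = 1 + 0.144150 = 1.144150
eta = 0.664950 / 1.144150
eta = 0.5812 m

0.5812


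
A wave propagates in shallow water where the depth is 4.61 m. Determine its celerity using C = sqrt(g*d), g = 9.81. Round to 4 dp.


Using the shallow-water approximation:
C = sqrt(g * d) = sqrt(9.81 * 4.61)
C = sqrt(45.2241)
C = 6.7249 m/s

6.7249


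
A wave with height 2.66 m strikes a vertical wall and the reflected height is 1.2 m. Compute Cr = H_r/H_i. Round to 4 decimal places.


Cr = H_r / H_i
Cr = 1.2 / 2.66
Cr = 0.4511

0.4511


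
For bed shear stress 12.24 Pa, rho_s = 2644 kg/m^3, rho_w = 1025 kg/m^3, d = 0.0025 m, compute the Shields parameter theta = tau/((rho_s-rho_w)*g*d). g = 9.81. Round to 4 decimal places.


theta = tau / ((rho_s - rho_w) * g * d)
rho_s - rho_w = 2644 - 1025 = 1619
Denominator = 1619 * 9.81 * 0.0025 = 39.705975
theta = 12.24 / 39.705975
theta = 0.3083

0.3083


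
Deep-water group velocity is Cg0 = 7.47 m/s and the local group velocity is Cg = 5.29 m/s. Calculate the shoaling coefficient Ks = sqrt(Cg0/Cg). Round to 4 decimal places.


Ks = sqrt(Cg0 / Cg)
Ks = sqrt(7.47 / 5.29)
Ks = sqrt(1.4121)
Ks = 1.1883

1.1883


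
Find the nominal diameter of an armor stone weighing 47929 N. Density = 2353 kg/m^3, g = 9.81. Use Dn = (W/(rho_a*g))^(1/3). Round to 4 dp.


V = W / (rho_a * g)
V = 47929 / (2353 * 9.81)
V = 47929 / 23082.93
V = 2.076383 m^3
Dn = V^(1/3) = 2.076383^(1/3)
Dn = 1.2758 m

1.2758


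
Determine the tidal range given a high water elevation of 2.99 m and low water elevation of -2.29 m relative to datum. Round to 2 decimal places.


Tidal range = High water - Low water
Tidal range = 2.99 - (-2.29)
Tidal range = 5.28 m

5.28


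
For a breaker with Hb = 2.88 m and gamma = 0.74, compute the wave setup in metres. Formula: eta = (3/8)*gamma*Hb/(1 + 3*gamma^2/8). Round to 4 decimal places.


eta = (3/8) * gamma * Hb / (1 + 3*gamma^2/8)
Numerator = (3/8) * 0.74 * 2.88 = 0.799200
Denominator = 1 + 3*0.74^2/8 = 1 + 0.205350 = 1.205350
eta = 0.799200 / 1.205350
eta = 0.6630 m

0.6630


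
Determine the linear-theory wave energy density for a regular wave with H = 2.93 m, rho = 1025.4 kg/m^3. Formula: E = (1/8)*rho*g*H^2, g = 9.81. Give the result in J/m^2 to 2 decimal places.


E = (1/8) * rho * g * H^2
E = (1/8) * 1025.4 * 9.81 * 2.93^2
E = 0.125 * 1025.4 * 9.81 * 8.5849
E = 10794.63 J/m^2

10794.63


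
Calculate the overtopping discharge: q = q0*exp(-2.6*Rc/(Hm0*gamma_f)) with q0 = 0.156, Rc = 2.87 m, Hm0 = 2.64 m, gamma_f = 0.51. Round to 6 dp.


q = q0 * exp(-2.6 * Rc / (Hm0 * gamma_f))
Exponent = -2.6 * 2.87 / (2.64 * 0.51)
= -2.6 * 2.87 / 1.3464
= -5.542187
exp(-5.542187) = 0.003918
q = 0.156 * 0.003918
q = 0.000611 m^3/s/m

0.000611


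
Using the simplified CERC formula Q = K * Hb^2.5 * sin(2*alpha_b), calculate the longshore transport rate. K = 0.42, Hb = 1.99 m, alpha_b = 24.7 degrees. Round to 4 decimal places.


Q = K * Hb^2.5 * sin(2 * alpha_b)
Hb^2.5 = 1.99^2.5 = 5.586409
sin(2 * 24.7) = sin(49.4) = 0.759271
Q = 0.42 * 5.586409 * 0.759271
Q = 1.7815 m^3/s

1.7815


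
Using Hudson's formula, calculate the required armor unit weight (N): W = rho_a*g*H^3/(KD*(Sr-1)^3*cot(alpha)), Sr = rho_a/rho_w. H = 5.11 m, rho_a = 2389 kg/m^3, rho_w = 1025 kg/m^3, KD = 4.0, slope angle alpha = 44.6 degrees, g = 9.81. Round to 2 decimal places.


Sr = rho_a / rho_w = 2389 / 1025 = 2.330732
(Sr - 1) = 1.330732
(Sr - 1)^3 = 2.356522
cot(44.6) = 1 / tan(44.6) = 1 / 0.986134 = 1.014061
Numerator = 2389 * 9.81 * 5.11^3 = 3127143.8363
Denominator = 4.0 * 2.356522 * 1.014061 = 9.558629
W = 3127143.8363 / 9.558629
W = 327154.02 N

327154.02


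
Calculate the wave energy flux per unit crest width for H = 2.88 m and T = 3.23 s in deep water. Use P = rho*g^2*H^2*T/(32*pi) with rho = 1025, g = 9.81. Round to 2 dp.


P = rho * g^2 * H^2 * T / (32 * pi)
P = 1025 * 9.81^2 * 2.88^2 * 3.23 / (32 * pi)
P = 1025 * 96.2361 * 8.2944 * 3.23 / 100.53096
P = 26287.51 W/m

26287.51


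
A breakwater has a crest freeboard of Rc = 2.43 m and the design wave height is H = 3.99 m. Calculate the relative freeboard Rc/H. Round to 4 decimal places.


Relative freeboard = Rc / H
= 2.43 / 3.99
= 0.6090

0.6090


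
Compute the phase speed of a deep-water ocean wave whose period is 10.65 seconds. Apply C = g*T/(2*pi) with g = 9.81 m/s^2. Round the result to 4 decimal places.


We use the deep-water celerity formula:
C = g * T / (2 * pi)
C = 9.81 * 10.65 / (2 * 3.14159...)
C = 104.476500 / 6.283185
C = 16.6280 m/s

16.6280


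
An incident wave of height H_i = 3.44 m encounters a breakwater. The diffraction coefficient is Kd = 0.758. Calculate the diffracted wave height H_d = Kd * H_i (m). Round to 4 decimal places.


H_d = Kd * H_i
H_d = 0.758 * 3.44
H_d = 2.6075 m

2.6075


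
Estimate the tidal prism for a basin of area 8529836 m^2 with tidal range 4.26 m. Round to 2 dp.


Tidal prism = Area * Tidal range
P = 8529836 * 4.26
P = 36337101.36 m^3

36337101.36


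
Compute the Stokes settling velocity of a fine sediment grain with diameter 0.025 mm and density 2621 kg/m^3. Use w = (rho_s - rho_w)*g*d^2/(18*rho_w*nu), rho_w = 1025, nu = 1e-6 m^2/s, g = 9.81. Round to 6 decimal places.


w = (rho_s - rho_w) * g * d^2 / (18 * rho_w * nu)
d = 0.025 mm = 0.000025 m
rho_s - rho_w = 2621 - 1025 = 1596
Numerator = 1596 * 9.81 * (0.000025)^2 = 0.000009785475
Denominator = 18 * 1025 * 1e-6 = 0.018450
w = 0.000530 m/s

0.000530


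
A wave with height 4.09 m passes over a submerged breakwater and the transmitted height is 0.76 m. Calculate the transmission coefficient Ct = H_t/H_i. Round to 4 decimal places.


Ct = H_t / H_i
Ct = 0.76 / 4.09
Ct = 0.1858

0.1858


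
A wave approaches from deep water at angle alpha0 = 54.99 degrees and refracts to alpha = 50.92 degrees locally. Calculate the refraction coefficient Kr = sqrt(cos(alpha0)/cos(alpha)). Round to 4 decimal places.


Kr = sqrt(cos(alpha0) / cos(alpha))
cos(54.99) = 0.573719
cos(50.92) = 0.630405
Kr = sqrt(0.573719 / 0.630405)
Kr = sqrt(0.910081)
Kr = 0.9540

0.9540


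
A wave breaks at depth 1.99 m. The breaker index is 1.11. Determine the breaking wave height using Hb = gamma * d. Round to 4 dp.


Hb = gamma * d
Hb = 1.11 * 1.99
Hb = 2.2089 m

2.2089


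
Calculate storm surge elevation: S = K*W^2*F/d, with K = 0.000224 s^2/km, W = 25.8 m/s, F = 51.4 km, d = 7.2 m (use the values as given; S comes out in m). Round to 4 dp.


S = K * W^2 * F / d
W^2 = 25.8^2 = 665.64
S = 0.000224 * 665.64 * 51.4 / 7.2
Numerator = 0.000224 * 665.64 * 51.4 = 7.663913
S = 7.663913 / 7.2 = 1.0644 m

1.0644


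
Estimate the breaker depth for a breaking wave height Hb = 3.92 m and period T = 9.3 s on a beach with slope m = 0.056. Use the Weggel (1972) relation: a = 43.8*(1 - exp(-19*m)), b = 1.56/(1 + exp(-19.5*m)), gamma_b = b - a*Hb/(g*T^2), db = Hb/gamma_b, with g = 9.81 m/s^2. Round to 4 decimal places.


a = 43.8 * (1 - exp(-19 * m))
exp(-19 * 0.056) = exp(-1.0640) = 0.345073
a = 43.8 * (1 - 0.345073) = 28.685813
b = 1.56 / (1 + exp(-19.5 * m))
exp(-19.5 * 0.056) = exp(-1.0920) = 0.335545
b = 1.56 / (1 + 0.335545) = 1.168063
Hb / (g * T^2) = 3.92 / (9.81 * 9.3^2) = 3.92 / 848.4669 = 0.00462010
gamma_b = b - a * Hb/(g*T^2) = 1.168063 - 28.685813 * 0.00462010 = 1.035531
db = Hb / gamma_b = 3.92 / 1.035531
db = 3.7855 m

3.7855


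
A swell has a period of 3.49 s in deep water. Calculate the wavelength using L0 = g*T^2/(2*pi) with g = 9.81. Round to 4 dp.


L0 = g * T^2 / (2 * pi)
L0 = 9.81 * 3.49^2 / (2 * pi)
L0 = 9.81 * 12.1801 / 6.28319
L0 = 119.4868 / 6.28319
L0 = 19.0169 m

19.0169


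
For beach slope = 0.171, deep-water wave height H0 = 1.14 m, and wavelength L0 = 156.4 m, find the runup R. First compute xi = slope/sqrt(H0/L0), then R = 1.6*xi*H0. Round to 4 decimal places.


xi = slope / sqrt(H0/L0)
H0/L0 = 1.14/156.4 = 0.007289
sqrt(0.007289) = 0.085376
xi = 0.171 / 0.085376 = 2.002913
R = 1.6 * xi * H0 = 1.6 * 2.002913 * 1.14
R = 3.6533 m

3.6533


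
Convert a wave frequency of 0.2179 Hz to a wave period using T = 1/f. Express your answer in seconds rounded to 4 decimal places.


T = 1 / f
T = 1 / 0.2179
T = 4.5893 s

4.5893


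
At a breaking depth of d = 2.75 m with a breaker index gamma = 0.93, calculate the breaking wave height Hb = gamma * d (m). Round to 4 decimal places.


Hb = gamma * d
Hb = 0.93 * 2.75
Hb = 2.5575 m

2.5575


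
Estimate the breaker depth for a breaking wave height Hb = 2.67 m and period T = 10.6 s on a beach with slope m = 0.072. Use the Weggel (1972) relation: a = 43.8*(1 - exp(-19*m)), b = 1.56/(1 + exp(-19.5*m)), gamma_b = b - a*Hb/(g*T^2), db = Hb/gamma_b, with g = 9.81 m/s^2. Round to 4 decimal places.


a = 43.8 * (1 - exp(-19 * m))
exp(-19 * 0.072) = exp(-1.3680) = 0.254616
a = 43.8 * (1 - 0.254616) = 32.647833
b = 1.56 / (1 + exp(-19.5 * m))
exp(-19.5 * 0.072) = exp(-1.4040) = 0.245613
b = 1.56 / (1 + 0.245613) = 1.252396
Hb / (g * T^2) = 2.67 / (9.81 * 10.6^2) = 2.67 / 1102.2516 = 0.00242231
gamma_b = b - a * Hb/(g*T^2) = 1.252396 - 32.647833 * 0.00242231 = 1.173313
db = Hb / gamma_b = 2.67 / 1.173313
db = 2.2756 m

2.2756


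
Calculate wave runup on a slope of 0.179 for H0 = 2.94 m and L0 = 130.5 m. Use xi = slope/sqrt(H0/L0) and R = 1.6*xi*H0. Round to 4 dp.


xi = slope / sqrt(H0/L0)
H0/L0 = 2.94/130.5 = 0.022529
sqrt(0.022529) = 0.150096
xi = 0.179 / 0.150096 = 1.192572
R = 1.6 * xi * H0 = 1.6 * 1.192572 * 2.94
R = 5.6099 m

5.6099


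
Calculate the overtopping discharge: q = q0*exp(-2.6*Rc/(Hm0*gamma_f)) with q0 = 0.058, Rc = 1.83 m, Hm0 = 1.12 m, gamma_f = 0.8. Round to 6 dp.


q = q0 * exp(-2.6 * Rc / (Hm0 * gamma_f))
Exponent = -2.6 * 1.83 / (1.12 * 0.8)
= -2.6 * 1.83 / 0.8960
= -5.310268
exp(-5.310268) = 0.004941
q = 0.058 * 0.004941
q = 0.000287 m^3/s/m

0.000287


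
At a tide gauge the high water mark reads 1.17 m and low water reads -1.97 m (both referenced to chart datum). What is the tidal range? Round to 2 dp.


Tidal range = High water - Low water
Tidal range = 1.17 - (-1.97)
Tidal range = 3.14 m

3.14


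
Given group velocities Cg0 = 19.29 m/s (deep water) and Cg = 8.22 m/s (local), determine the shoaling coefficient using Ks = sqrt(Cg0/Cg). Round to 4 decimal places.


Ks = sqrt(Cg0 / Cg)
Ks = sqrt(19.29 / 8.22)
Ks = sqrt(2.3467)
Ks = 1.5319

1.5319


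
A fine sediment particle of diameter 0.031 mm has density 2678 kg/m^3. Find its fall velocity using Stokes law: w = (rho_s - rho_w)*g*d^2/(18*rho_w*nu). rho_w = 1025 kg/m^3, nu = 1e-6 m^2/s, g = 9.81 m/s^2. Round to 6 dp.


w = (rho_s - rho_w) * g * d^2 / (18 * rho_w * nu)
d = 0.031 mm = 0.000031 m
rho_s - rho_w = 2678 - 1025 = 1653
Numerator = 1653 * 9.81 * (0.000031)^2 = 0.000015583509
Denominator = 18 * 1025 * 1e-6 = 0.018450
w = 0.000845 m/s

0.000845


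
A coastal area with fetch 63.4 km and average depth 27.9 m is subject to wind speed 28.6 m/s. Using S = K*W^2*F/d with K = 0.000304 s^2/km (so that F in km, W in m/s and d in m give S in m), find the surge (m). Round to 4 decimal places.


S = K * W^2 * F / d
W^2 = 28.6^2 = 817.96
S = 0.000304 * 817.96 * 63.4 / 27.9
Numerator = 0.000304 * 817.96 * 63.4 = 15.765034
S = 15.765034 / 27.9 = 0.5651 m

0.5651


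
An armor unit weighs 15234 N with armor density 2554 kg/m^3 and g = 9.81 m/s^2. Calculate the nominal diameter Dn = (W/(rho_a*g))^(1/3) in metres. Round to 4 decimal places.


V = W / (rho_a * g)
V = 15234 / (2554 * 9.81)
V = 15234 / 25054.74
V = 0.608029 m^3
Dn = V^(1/3) = 0.608029^(1/3)
Dn = 0.8472 m

0.8472


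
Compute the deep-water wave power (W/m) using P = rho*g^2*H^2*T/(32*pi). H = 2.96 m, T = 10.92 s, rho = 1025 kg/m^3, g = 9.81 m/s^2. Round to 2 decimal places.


P = rho * g^2 * H^2 * T / (32 * pi)
P = 1025 * 9.81^2 * 2.96^2 * 10.92 / (32 * pi)
P = 1025 * 96.2361 * 8.7616 * 10.92 / 100.53096
P = 93878.92 W/m

93878.92


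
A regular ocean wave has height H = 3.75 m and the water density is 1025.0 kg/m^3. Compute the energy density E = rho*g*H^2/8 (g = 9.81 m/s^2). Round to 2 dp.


E = (1/8) * rho * g * H^2
E = (1/8) * 1025.0 * 9.81 * 3.75^2
E = 0.125 * 1025.0 * 9.81 * 14.0625
E = 17675.24 J/m^2

17675.24


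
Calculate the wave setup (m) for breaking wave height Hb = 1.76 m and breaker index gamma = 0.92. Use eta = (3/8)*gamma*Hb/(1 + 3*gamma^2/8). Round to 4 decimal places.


eta = (3/8) * gamma * Hb / (1 + 3*gamma^2/8)
Numerator = (3/8) * 0.92 * 1.76 = 0.607200
Denominator = 1 + 3*0.92^2/8 = 1 + 0.317400 = 1.317400
eta = 0.607200 / 1.317400
eta = 0.4609 m

0.4609


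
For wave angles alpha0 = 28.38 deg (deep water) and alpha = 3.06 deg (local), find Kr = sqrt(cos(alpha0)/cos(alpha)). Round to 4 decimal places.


Kr = sqrt(cos(alpha0) / cos(alpha))
cos(28.38) = 0.879815
cos(3.06) = 0.998574
Kr = sqrt(0.879815 / 0.998574)
Kr = sqrt(0.881071)
Kr = 0.9387

0.9387


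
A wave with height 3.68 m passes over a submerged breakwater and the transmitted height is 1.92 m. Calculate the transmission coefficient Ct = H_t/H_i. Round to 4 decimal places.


Ct = H_t / H_i
Ct = 1.92 / 3.68
Ct = 0.5217

0.5217


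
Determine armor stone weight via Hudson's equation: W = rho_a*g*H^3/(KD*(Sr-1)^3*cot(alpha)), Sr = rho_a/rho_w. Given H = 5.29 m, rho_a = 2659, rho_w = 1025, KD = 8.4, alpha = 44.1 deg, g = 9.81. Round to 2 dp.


Sr = rho_a / rho_w = 2659 / 1025 = 2.594146
(Sr - 1) = 1.594146
(Sr - 1)^3 = 4.051208
cot(44.1) = 1 / tan(44.1) = 1 / 0.969067 = 1.031920
Numerator = 2659 * 9.81 * 5.29^3 = 3861485.0770
Denominator = 8.4 * 4.051208 * 1.031920 = 35.116389
W = 3861485.0770 / 35.116389
W = 109962.47 N

109962.47


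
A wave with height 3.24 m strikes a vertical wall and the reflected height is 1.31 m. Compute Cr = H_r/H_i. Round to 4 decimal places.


Cr = H_r / H_i
Cr = 1.31 / 3.24
Cr = 0.4043

0.4043


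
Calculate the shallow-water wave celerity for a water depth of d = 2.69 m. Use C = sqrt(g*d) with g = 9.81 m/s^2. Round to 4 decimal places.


Using the shallow-water approximation:
C = sqrt(g * d) = sqrt(9.81 * 2.69)
C = sqrt(26.3889)
C = 5.1370 m/s

5.1370


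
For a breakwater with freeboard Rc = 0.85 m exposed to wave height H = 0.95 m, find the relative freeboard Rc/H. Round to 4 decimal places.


Relative freeboard = Rc / H
= 0.85 / 0.95
= 0.8947

0.8947


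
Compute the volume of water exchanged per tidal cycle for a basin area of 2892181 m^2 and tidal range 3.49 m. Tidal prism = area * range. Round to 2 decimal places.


Tidal prism = Area * Tidal range
P = 2892181 * 3.49
P = 10093711.69 m^3

10093711.69


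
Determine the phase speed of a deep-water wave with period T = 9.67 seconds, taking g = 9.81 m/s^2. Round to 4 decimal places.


We use the deep-water celerity formula:
C = g * T / (2 * pi)
C = 9.81 * 9.67 / (2 * 3.14159...)
C = 94.862700 / 6.283185
C = 15.0979 m/s

15.0979


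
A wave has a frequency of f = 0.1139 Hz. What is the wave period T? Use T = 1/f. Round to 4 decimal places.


T = 1 / f
T = 1 / 0.1139
T = 8.7796 s

8.7796


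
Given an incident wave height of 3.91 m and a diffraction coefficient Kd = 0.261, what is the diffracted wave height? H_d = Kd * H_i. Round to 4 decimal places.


H_d = Kd * H_i
H_d = 0.261 * 3.91
H_d = 1.0205 m

1.0205


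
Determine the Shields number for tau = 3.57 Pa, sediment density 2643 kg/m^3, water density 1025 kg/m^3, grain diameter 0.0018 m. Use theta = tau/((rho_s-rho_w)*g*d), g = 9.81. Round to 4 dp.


theta = tau / ((rho_s - rho_w) * g * d)
rho_s - rho_w = 2643 - 1025 = 1618
Denominator = 1618 * 9.81 * 0.0018 = 28.570644
theta = 3.57 / 28.570644
theta = 0.1250

0.1250


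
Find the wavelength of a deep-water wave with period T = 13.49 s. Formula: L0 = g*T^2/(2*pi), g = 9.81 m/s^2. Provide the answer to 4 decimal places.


L0 = g * T^2 / (2 * pi)
L0 = 9.81 * 13.49^2 / (2 * pi)
L0 = 9.81 * 181.9801 / 6.28319
L0 = 1785.2248 / 6.28319
L0 = 284.1273 m

284.1273


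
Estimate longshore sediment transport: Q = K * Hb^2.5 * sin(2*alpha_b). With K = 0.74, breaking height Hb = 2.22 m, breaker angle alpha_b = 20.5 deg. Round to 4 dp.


Q = K * Hb^2.5 * sin(2 * alpha_b)
Hb^2.5 = 2.22^2.5 = 7.343151
sin(2 * 20.5) = sin(41.0) = 0.656059
Q = 0.74 * 7.343151 * 0.656059
Q = 3.5650 m^3/s

3.5650


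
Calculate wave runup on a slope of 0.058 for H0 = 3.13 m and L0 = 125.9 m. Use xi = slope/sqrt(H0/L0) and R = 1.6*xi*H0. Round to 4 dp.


xi = slope / sqrt(H0/L0)
H0/L0 = 3.13/125.9 = 0.024861
sqrt(0.024861) = 0.157674
xi = 0.058 / 0.157674 = 0.367848
R = 1.6 * xi * H0 = 1.6 * 0.367848 * 3.13
R = 1.8422 m

1.8422


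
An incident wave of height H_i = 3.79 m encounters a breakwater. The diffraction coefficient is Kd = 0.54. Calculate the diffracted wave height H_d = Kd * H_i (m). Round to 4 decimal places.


H_d = Kd * H_i
H_d = 0.54 * 3.79
H_d = 2.0466 m

2.0466


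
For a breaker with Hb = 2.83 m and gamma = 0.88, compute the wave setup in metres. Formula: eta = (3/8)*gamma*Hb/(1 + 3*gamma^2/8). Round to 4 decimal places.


eta = (3/8) * gamma * Hb / (1 + 3*gamma^2/8)
Numerator = (3/8) * 0.88 * 2.83 = 0.933900
Denominator = 1 + 3*0.88^2/8 = 1 + 0.290400 = 1.290400
eta = 0.933900 / 1.290400
eta = 0.7237 m

0.7237


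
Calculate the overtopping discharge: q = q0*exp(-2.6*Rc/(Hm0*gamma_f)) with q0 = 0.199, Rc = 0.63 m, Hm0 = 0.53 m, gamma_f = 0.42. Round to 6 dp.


q = q0 * exp(-2.6 * Rc / (Hm0 * gamma_f))
Exponent = -2.6 * 0.63 / (0.53 * 0.42)
= -2.6 * 0.63 / 0.2226
= -7.358491
exp(-7.358491) = 0.000637
q = 0.199 * 0.000637
q = 0.000127 m^3/s/m

0.000127


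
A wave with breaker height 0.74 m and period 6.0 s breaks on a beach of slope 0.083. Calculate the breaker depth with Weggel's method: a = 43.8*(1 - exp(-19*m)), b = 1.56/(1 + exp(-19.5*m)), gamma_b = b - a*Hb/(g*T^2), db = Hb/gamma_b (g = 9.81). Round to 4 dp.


a = 43.8 * (1 - exp(-19 * m))
exp(-19 * 0.083) = exp(-1.5770) = 0.206594
a = 43.8 * (1 - 0.206594) = 34.751185
b = 1.56 / (1 + exp(-19.5 * m))
exp(-19.5 * 0.083) = exp(-1.6185) = 0.198196
b = 1.56 / (1 + 0.198196) = 1.301958
Hb / (g * T^2) = 0.74 / (9.81 * 6.0^2) = 0.74 / 353.1600 = 0.00209537
gamma_b = b - a * Hb/(g*T^2) = 1.301958 - 34.751185 * 0.00209537 = 1.229141
db = Hb / gamma_b = 0.74 / 1.229141
db = 0.6020 m

0.6020


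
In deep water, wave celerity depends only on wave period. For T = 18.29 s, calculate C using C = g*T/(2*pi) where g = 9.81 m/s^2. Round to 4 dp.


We use the deep-water celerity formula:
C = g * T / (2 * pi)
C = 9.81 * 18.29 / (2 * 3.14159...)
C = 179.424900 / 6.283185
C = 28.5564 m/s

28.5564


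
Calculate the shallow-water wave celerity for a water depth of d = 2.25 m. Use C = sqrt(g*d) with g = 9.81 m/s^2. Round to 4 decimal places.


Using the shallow-water approximation:
C = sqrt(g * d) = sqrt(9.81 * 2.25)
C = sqrt(22.0725)
C = 4.6981 m/s

4.6981


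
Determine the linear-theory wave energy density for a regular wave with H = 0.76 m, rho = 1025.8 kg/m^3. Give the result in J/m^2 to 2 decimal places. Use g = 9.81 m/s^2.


E = (1/8) * rho * g * H^2
E = (1/8) * 1025.8 * 9.81 * 0.76^2
E = 0.125 * 1025.8 * 9.81 * 0.5776
E = 726.56 J/m^2

726.56


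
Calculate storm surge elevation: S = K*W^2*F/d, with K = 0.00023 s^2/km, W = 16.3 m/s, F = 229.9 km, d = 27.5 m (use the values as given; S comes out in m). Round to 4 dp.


S = K * W^2 * F / d
W^2 = 16.3^2 = 265.69
S = 0.00023 * 265.69 * 229.9 / 27.5
Numerator = 0.00023 * 265.69 * 229.9 = 14.048890
S = 14.048890 / 27.5 = 0.5109 m

0.5109


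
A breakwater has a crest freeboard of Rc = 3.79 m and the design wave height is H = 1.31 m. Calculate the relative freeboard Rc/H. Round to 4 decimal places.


Relative freeboard = Rc / H
= 3.79 / 1.31
= 2.8931

2.8931


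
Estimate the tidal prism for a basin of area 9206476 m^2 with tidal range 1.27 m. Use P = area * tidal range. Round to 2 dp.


Tidal prism = Area * Tidal range
P = 9206476 * 1.27
P = 11692224.52 m^3

11692224.52


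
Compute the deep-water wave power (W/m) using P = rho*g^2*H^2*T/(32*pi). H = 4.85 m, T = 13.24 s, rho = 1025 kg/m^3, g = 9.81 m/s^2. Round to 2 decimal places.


P = rho * g^2 * H^2 * T / (32 * pi)
P = 1025 * 9.81^2 * 4.85^2 * 13.24 / (32 * pi)
P = 1025 * 96.2361 * 23.5225 * 13.24 / 100.53096
P = 305586.03 W/m

305586.03


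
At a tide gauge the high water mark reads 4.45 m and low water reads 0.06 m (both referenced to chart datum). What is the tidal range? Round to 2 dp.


Tidal range = High water - Low water
Tidal range = 4.45 - (0.06)
Tidal range = 4.39 m

4.39


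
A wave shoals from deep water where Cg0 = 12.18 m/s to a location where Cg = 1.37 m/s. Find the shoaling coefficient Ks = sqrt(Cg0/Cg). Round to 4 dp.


Ks = sqrt(Cg0 / Cg)
Ks = sqrt(12.18 / 1.37)
Ks = sqrt(8.8905)
Ks = 2.9817

2.9817


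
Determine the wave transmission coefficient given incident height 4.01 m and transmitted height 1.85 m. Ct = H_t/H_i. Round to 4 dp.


Ct = H_t / H_i
Ct = 1.85 / 4.01
Ct = 0.4613

0.4613


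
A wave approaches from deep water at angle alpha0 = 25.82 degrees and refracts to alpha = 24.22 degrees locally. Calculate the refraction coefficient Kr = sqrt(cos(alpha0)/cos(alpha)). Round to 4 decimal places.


Kr = sqrt(cos(alpha0) / cos(alpha))
cos(25.82) = 0.900167
cos(24.22) = 0.911977
Kr = sqrt(0.900167 / 0.911977)
Kr = sqrt(0.987050)
Kr = 0.9935

0.9935


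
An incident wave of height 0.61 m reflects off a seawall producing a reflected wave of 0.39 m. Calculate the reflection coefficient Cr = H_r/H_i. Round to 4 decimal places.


Cr = H_r / H_i
Cr = 0.39 / 0.61
Cr = 0.6393

0.6393


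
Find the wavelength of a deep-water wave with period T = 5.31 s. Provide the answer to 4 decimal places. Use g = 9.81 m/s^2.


L0 = g * T^2 / (2 * pi)
L0 = 9.81 * 5.31^2 / (2 * pi)
L0 = 9.81 * 28.1961 / 6.28319
L0 = 276.6037 / 6.28319
L0 = 44.0229 m

44.0229


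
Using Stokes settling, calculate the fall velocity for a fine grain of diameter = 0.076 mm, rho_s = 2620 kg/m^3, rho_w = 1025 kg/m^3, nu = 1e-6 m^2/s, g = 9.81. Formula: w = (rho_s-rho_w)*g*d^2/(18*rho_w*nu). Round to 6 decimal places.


w = (rho_s - rho_w) * g * d^2 / (18 * rho_w * nu)
d = 0.076 mm = 0.000076 m
rho_s - rho_w = 2620 - 1025 = 1595
Numerator = 1595 * 9.81 * (0.000076)^2 = 0.000090376783
Denominator = 18 * 1025 * 1e-6 = 0.018450
w = 0.004898 m/s

0.004898


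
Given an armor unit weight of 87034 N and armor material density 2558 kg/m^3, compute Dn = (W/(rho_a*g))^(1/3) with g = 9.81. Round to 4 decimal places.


V = W / (rho_a * g)
V = 87034 / (2558 * 9.81)
V = 87034 / 25093.98
V = 3.468322 m^3
Dn = V^(1/3) = 3.468322^(1/3)
Dn = 1.5137 m

1.5137


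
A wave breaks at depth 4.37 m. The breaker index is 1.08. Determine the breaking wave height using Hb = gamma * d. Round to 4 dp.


Hb = gamma * d
Hb = 1.08 * 4.37
Hb = 4.7196 m

4.7196


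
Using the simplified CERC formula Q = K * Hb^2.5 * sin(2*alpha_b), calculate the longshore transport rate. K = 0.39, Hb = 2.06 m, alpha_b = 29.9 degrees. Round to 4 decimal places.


Q = K * Hb^2.5 * sin(2 * alpha_b)
Hb^2.5 = 2.06^2.5 = 6.090712
sin(2 * 29.9) = sin(59.8) = 0.864275
Q = 0.39 * 6.090712 * 0.864275
Q = 2.0530 m^3/s

2.0530


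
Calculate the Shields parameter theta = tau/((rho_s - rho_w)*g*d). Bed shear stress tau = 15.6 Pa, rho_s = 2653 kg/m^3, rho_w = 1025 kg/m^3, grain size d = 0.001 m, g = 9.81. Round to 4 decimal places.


theta = tau / ((rho_s - rho_w) * g * d)
rho_s - rho_w = 2653 - 1025 = 1628
Denominator = 1628 * 9.81 * 0.001 = 15.970680
theta = 15.6 / 15.970680
theta = 0.9768

0.9768


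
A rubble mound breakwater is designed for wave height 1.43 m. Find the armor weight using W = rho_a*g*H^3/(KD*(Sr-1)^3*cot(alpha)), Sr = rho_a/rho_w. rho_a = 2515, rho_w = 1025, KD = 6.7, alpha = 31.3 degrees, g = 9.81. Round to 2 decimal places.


Sr = rho_a / rho_w = 2515 / 1025 = 2.453659
(Sr - 1) = 1.453659
(Sr - 1)^3 = 3.071759
cot(31.3) = 1 / tan(31.3) = 1 / 0.608010 = 1.644711
Numerator = 2515 * 9.81 * 1.43^3 = 72146.4737
Denominator = 6.7 * 3.071759 * 1.644711 = 33.849451
W = 72146.4737 / 33.849451
W = 2131.39 N

2131.39
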